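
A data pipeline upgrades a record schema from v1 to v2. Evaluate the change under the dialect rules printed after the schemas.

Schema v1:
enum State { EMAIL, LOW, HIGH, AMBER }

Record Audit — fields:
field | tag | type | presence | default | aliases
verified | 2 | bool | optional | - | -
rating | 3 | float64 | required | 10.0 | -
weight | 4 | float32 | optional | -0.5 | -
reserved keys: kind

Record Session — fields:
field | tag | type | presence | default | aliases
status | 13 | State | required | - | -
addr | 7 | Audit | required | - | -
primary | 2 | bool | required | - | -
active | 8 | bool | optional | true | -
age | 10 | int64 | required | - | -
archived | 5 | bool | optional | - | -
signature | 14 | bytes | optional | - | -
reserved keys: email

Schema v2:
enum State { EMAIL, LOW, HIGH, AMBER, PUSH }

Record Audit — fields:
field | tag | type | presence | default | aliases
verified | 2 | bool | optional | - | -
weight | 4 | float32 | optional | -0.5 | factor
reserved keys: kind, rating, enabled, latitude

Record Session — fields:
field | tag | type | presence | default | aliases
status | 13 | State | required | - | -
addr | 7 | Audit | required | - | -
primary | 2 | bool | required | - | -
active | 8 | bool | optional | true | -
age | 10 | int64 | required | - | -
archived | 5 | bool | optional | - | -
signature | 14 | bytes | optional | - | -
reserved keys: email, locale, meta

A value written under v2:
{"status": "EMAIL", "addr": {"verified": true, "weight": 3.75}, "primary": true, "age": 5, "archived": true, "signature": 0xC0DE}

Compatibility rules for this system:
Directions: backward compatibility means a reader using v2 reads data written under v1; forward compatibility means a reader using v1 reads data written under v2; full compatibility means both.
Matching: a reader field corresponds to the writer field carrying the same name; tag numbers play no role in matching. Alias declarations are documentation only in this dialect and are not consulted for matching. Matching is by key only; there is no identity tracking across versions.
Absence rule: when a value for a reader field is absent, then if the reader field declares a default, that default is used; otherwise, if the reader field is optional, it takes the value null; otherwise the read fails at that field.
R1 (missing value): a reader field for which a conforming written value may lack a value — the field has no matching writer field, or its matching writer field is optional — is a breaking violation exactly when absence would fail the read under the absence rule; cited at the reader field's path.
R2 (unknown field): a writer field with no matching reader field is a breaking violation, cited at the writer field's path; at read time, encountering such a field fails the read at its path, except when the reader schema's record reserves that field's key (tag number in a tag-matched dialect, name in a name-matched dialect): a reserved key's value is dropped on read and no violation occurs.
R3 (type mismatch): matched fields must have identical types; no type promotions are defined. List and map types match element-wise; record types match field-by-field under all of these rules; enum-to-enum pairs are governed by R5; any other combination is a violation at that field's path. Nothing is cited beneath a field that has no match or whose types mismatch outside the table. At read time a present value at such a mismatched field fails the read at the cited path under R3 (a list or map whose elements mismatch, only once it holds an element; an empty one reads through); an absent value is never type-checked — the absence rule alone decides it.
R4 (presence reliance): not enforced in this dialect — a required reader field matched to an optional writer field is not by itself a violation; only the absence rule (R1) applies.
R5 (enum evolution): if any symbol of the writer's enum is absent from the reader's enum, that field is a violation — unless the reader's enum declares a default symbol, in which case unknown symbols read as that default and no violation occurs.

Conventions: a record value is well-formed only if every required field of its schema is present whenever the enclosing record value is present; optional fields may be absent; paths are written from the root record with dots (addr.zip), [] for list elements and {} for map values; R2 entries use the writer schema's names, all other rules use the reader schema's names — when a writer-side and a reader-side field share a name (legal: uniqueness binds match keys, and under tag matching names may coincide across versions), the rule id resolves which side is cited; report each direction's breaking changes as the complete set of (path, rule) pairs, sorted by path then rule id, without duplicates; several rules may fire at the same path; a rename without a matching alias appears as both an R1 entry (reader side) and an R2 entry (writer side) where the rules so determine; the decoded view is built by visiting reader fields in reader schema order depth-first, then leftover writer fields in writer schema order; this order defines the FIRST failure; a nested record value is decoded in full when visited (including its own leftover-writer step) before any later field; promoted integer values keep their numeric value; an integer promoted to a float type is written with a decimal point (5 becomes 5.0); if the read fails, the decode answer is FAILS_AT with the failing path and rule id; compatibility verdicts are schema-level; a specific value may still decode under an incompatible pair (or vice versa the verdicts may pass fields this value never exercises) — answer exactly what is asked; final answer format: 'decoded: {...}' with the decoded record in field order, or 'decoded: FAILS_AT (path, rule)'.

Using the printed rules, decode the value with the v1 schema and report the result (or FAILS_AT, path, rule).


each type pair in Session: writer, then reader
decoding the Session value with the v1 reader:
  status := "EMAIL"
  addr.verified := true
  addr.rating := 10.0 (missing; default applied)
  addr.weight := 3.75
  primary := true
  active := true (missing; default applied)
  age := 5
  archived := true
  signature := 0xC0DE
  => decoded: {"status": "EMAIL", "addr": {"verified": true, "rating": 10.0, "weight": 3.75}, "primary": true, "active": true, "age": 5, "archived": true, "signature": 0xC0DE}
the other Session changes do not affect what is asked:
  removed field rating from record Audit (its key "rating" joins the reserved list) -> fires no rule on Session under this dialect and leaves the result unchanged
  enum State (field status in record Session): symbol PUSH added -> a verdict-level change on Session — the shown value reads the same

decoded: {"status": "EMAIL", "addr": {"verified": true, "rating": 10.0, "weight": 3.75}, "primary": true, "active": true, "age": 5, "archived": true, "signature": 0xC0DE}


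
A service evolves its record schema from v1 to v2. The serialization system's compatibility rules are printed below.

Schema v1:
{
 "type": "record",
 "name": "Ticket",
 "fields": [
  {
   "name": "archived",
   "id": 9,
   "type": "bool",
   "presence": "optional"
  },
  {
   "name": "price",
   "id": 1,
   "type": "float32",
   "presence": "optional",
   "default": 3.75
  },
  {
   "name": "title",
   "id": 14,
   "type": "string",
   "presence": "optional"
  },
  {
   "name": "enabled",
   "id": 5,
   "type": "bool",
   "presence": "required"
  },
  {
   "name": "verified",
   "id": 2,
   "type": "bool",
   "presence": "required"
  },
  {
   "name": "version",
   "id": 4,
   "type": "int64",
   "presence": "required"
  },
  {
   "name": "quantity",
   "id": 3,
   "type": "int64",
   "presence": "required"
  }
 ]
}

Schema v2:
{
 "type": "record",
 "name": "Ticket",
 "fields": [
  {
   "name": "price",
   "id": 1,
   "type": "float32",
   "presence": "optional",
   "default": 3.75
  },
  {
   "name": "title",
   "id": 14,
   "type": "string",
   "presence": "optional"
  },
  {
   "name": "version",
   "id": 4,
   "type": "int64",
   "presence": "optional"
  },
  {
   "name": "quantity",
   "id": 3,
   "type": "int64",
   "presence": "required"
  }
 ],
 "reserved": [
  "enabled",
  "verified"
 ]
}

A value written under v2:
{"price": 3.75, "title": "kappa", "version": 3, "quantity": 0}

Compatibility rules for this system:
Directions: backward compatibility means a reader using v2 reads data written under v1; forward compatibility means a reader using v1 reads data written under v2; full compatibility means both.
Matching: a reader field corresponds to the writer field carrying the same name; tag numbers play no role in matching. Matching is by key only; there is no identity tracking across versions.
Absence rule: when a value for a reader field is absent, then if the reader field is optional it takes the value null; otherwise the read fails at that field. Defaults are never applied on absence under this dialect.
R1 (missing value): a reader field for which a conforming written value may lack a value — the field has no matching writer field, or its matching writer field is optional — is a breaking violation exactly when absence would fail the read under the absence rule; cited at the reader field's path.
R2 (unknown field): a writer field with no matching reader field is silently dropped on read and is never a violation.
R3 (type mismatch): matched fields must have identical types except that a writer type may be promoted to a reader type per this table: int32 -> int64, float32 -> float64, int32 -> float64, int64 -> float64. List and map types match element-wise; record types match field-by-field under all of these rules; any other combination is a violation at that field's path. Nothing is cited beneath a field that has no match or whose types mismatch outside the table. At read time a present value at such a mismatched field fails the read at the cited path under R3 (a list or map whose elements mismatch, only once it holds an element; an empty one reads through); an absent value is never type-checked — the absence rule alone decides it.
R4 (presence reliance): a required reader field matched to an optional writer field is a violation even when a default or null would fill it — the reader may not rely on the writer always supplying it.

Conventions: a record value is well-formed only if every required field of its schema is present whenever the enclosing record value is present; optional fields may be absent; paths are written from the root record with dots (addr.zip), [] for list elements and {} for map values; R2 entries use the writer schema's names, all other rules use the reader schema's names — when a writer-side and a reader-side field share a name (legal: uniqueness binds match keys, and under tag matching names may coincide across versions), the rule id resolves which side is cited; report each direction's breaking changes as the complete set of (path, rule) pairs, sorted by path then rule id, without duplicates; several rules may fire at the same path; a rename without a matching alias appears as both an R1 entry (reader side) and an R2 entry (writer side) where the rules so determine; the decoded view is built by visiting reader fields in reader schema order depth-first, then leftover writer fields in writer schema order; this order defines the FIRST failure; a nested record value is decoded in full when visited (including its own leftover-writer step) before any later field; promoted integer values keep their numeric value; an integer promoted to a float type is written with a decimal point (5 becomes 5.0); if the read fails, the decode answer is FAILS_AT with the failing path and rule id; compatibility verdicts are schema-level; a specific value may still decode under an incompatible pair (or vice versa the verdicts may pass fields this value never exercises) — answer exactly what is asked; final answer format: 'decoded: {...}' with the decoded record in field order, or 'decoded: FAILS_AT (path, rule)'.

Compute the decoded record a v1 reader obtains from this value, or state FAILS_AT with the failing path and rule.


decoded: FAILS_AT (enabled, R1)

each type pair in Ticket: writer, then reader
decode walk for Ticket under reader schema v1:
  archived := null (not supplied -> null)
  price := 3.75
  title := "kappa"
  read fails at enabled under R1 (no fill)
  => FAILS_AT (enabled, R1)
the rest of the Ticket diff is inert for this question:
  field version in record Ticket: required changed to optional -> matters for Ticket compatibility verdicts, not for this value's decode
  removed field verified from record Ticket (its key "verified" joins the reserved list) -> matters for Ticket compatibility verdicts, not for this value's decode
  removed field archived from record Ticket -> fires no rule on Ticket under this dialect and leaves the result unchanged


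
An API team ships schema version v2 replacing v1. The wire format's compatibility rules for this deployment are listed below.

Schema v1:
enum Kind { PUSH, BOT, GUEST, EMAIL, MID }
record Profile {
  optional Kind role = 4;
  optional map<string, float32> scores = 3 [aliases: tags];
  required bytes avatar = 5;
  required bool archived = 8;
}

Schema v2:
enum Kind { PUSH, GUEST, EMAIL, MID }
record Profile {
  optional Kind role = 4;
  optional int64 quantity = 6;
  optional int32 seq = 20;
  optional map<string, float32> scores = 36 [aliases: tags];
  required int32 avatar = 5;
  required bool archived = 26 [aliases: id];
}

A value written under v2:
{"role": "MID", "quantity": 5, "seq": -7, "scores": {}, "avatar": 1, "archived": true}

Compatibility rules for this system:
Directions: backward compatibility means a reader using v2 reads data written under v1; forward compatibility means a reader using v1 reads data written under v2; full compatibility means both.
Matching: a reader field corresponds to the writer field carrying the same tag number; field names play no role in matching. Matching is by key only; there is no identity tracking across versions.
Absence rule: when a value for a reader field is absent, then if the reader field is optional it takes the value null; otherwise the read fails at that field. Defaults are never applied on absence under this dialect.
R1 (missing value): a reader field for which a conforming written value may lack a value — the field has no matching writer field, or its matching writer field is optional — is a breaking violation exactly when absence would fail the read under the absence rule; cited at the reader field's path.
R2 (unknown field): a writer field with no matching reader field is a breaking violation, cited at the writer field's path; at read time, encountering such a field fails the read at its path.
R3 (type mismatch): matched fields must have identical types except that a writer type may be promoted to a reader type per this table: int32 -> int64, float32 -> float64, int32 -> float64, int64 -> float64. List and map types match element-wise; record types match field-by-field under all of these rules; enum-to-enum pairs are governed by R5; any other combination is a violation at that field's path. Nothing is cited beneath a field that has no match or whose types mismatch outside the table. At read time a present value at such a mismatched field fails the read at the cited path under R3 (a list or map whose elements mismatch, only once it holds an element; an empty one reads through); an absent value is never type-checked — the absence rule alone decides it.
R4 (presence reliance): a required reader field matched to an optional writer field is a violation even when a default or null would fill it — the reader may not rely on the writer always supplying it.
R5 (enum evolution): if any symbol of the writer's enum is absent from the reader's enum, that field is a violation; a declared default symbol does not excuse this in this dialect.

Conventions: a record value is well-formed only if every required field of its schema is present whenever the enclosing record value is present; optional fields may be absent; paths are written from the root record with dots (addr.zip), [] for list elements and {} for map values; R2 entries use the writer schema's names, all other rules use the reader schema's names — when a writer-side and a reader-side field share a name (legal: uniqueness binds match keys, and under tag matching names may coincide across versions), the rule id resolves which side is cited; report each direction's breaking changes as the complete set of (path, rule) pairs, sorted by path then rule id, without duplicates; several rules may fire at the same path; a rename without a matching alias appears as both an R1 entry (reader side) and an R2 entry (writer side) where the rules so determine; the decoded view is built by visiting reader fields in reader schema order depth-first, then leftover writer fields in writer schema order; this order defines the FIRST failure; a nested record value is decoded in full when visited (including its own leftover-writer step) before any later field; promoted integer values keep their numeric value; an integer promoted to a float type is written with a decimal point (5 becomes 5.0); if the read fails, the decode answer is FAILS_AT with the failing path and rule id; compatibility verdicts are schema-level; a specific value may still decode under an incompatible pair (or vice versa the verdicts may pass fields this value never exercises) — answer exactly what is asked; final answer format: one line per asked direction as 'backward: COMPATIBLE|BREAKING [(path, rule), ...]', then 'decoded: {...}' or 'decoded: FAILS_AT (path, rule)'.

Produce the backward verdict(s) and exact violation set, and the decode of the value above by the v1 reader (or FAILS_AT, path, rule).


backward: BREAKING [(archived, R1), (archived, R2), (avatar, R3), (role, R5), (scores, R2)]; decoded: FAILS_AT (avatar, R3)

the writer's type comes first in each Profile pair
checking backward for Profile: reader v2 against writer v1:
  role: Kind -> Kind, writer optional; from role
  no writer field matches reader quantity
  no writer field matches reader seq
  no writer field matches reader scores
  avatar: bytes -> int32, writer required; from avatar
  no writer field matches reader archived
  writer scores: unknown to reader
  writer archived: unknown to reader
  R1 fires at archived
  R2 fires at archived
  R3 fires at avatar
  R5 fires at role
  R2 fires at scores
  => backward: BREAKING (5)
migrating the Profile value to v1:
  role := "MID"
  scores := null (absent, optional -> null)
  read fails at avatar under R3
  => FAILS_AT (avatar, R3)
diffs on Profile not affecting the asked answer:
  added field seq to record Profile: optional int32, tag 20 (in v2 it sits immediately before scores) -> affects forward compatibility only, which is not asked
  added field quantity to record Profile: optional int64, tag 6 (in v2 it sits immediately before scores) -> affects forward compatibility only, which is not asked


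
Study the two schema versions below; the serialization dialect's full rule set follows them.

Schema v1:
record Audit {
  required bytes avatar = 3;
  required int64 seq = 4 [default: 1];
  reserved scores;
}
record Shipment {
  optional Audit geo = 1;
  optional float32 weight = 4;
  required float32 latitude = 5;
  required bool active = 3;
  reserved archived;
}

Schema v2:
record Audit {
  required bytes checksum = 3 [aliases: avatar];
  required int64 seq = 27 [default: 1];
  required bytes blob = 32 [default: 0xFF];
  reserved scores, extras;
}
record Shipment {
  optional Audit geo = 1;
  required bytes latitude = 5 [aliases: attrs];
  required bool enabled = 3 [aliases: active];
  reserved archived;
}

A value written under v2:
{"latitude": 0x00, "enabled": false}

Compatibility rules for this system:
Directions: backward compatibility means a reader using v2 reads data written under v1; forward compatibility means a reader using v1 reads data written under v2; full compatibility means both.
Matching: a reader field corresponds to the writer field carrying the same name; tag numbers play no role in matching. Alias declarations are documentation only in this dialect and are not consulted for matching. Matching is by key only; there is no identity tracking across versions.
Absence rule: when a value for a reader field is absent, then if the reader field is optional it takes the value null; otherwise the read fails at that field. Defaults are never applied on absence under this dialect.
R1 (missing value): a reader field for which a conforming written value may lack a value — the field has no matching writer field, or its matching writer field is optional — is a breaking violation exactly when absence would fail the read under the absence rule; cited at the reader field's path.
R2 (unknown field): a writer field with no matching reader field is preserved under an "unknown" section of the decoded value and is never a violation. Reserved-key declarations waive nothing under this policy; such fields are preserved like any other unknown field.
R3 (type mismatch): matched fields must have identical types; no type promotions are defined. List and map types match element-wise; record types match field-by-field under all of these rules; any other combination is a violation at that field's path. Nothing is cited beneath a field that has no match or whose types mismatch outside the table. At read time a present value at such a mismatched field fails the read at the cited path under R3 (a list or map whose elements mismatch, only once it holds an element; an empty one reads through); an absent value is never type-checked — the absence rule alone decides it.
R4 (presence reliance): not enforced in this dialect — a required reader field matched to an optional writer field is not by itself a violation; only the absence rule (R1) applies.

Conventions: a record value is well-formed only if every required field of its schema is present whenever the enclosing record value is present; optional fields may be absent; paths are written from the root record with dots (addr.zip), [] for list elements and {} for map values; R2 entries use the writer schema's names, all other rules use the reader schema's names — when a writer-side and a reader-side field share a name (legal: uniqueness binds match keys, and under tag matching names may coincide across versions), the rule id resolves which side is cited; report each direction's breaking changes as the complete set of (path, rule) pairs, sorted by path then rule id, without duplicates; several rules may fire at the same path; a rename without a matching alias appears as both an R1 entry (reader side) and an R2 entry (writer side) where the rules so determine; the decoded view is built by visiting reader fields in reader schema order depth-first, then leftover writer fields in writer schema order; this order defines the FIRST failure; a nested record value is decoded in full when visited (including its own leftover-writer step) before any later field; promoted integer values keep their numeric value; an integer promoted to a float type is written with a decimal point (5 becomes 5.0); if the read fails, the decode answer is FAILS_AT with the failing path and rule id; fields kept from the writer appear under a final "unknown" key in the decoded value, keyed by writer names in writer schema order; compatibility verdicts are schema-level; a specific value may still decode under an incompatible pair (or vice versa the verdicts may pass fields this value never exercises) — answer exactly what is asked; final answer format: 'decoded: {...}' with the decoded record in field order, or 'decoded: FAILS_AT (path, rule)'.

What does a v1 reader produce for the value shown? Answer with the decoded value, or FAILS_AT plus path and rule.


the writer's type comes first in each Shipment pair
decoding the Shipment value with the v1 reader:
  geo := null (not supplied -> null)
  weight := null (not supplied -> null)
  read fails at latitude under R3
  => FAILS_AT (latitude, R3)
remaining Shipment differences; none change what is asked:
  added field blob to record Audit: required bytes, tag 32, default 0xFF (in v2 it sits last) -> affects the rule determinations only; this particular Shipment value decodes identically
  removed field weight from record Shipment -> fires no rule on Shipment under this dialect and leaves the result unchanged
  renamed field active to enabled in record Shipment (alias active declared on the renamed field) -> affects the rule determinations only; this particular Shipment value decodes identically
  renamed field avatar to checksum in record Audit (alias avatar declared on the renamed field) -> affects the rule determinations only; this particular Shipment value decodes identically
  field seq in record Audit: tag 4 changed to 27 -> fires no rule on Shipment under this dialect and leaves the result unchanged

decoded: FAILS_AT (latitude, R3)


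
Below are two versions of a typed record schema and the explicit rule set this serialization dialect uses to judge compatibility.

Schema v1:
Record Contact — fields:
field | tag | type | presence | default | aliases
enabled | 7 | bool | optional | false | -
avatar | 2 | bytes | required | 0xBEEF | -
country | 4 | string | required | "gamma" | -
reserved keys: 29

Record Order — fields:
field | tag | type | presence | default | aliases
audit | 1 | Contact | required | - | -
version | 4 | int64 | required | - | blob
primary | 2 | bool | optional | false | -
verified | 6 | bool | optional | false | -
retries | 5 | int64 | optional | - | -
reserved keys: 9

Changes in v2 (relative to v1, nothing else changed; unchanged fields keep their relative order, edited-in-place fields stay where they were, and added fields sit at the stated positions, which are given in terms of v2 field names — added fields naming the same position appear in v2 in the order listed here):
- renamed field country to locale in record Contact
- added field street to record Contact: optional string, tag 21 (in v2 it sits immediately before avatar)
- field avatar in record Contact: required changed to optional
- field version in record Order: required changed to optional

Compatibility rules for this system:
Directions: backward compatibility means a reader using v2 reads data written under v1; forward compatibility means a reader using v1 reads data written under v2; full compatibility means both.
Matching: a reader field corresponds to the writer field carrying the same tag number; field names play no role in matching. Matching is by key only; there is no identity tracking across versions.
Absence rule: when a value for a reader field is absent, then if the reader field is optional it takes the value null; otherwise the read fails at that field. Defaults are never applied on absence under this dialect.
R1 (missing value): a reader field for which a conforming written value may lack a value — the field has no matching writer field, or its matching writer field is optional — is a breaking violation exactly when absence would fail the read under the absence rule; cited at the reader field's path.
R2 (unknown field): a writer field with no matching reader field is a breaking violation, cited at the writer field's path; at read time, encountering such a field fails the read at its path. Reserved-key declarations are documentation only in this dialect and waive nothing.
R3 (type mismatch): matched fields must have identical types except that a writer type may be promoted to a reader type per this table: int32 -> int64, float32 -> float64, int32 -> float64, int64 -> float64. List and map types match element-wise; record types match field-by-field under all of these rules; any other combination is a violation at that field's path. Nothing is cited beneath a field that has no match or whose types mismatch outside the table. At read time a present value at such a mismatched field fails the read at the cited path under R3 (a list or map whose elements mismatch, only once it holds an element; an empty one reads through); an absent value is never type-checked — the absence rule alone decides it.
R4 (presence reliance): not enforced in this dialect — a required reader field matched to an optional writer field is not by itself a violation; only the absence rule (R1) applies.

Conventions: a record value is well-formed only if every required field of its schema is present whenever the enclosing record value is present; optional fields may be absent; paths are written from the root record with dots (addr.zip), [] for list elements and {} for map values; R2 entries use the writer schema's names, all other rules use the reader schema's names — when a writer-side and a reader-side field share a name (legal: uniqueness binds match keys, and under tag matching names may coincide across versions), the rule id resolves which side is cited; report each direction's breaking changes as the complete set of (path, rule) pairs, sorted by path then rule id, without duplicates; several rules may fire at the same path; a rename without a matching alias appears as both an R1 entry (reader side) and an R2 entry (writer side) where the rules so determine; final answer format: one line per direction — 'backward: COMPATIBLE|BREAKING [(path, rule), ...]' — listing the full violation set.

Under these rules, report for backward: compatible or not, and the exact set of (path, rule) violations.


arrows below run writer -> reader for Order
backward on Order — v2 reading data written by v1:
  audit: paired with writer audit (Contact -> Contact; writer required)
  version: paired with writer version (int64 -> int64; writer required)
  primary: paired with writer primary (bool -> bool; writer optional)
  verified: paired with writer verified (bool -> bool; writer optional)
  retries: paired with writer retries (int64 -> int64; writer optional)
  audit.enabled: paired with writer audit.enabled (bool -> bool; writer optional)
  audit.street: no writer match
  audit.avatar: paired with writer audit.avatar (bytes -> bytes; writer required)
  audit.locale: paired with writer audit.country (string -> string; writer required)
  => no violations; backward on Order: COMPATIBLE
checking off the Order differences that do not matter here:
  renamed field country to locale in record Contact -> triggers nothing under Order's printed rules — same verdict
  added field street to record Contact: optional string, tag 21 (in v2 it sits immediately before avatar) -> fires only in the forward direction of Order, which is not asked here
  field avatar in record Contact: required changed to optional -> fires only in the forward direction of Order, which is not asked here
  field version in record Order: required changed to optional -> fires only in the forward direction of Order, which is not asked here

backward: COMPATIBLE []


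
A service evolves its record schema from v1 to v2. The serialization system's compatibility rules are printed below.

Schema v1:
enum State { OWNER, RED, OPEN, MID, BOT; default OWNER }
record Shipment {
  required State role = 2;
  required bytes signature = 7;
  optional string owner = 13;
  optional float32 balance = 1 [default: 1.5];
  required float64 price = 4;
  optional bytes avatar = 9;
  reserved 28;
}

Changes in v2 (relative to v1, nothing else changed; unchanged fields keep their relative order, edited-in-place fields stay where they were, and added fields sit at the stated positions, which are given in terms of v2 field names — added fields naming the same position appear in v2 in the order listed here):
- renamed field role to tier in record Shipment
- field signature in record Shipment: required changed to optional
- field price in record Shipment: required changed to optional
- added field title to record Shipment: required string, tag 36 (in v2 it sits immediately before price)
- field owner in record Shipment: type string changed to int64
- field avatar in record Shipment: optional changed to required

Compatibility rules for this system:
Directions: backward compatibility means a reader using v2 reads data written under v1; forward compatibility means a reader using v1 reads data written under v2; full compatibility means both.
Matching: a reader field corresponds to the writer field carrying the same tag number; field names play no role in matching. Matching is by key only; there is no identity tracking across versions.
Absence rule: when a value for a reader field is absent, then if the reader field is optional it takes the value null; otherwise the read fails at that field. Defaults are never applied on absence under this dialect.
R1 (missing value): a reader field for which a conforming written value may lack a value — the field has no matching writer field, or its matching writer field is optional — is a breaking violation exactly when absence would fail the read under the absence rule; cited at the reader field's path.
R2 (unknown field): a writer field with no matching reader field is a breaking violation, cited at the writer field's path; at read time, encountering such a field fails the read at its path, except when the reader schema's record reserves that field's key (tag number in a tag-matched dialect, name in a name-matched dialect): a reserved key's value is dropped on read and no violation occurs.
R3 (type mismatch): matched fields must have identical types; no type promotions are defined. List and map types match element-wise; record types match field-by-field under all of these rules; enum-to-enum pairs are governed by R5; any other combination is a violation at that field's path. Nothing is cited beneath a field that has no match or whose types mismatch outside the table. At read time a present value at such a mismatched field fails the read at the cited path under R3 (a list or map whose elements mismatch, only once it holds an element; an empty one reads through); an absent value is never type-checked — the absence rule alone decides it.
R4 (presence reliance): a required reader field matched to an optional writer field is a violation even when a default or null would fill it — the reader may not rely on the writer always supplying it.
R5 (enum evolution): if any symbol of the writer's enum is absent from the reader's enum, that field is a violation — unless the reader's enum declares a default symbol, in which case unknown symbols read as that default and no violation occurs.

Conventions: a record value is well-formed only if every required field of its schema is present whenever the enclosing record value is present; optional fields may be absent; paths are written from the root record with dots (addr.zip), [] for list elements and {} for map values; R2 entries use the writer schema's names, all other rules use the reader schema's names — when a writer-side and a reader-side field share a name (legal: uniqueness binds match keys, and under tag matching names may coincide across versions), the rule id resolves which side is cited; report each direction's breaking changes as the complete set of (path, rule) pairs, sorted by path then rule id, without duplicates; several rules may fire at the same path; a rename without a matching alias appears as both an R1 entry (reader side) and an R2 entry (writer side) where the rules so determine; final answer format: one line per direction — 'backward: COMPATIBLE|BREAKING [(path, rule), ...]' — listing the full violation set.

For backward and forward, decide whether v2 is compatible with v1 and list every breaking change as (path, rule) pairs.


in Shipment below, arrows point writer -> reader
backward analysis of Shipment with v2 as reader and v1 as writer:
  writer required, State -> State: reader tier maps from writer role
  writer required, bytes -> bytes: reader signature maps from writer signature
  writer optional, string -> int64: reader owner maps from writer owner
  writer optional, float32 -> float32: reader balance maps from writer balance
  title: no writer-side match
  writer required, float64 -> float64: reader price maps from writer price
  writer optional, bytes -> bytes: reader avatar maps from writer avatar
  R1 fires at avatar
  R4 fires at avatar
  R3 fires at owner
  R1 fires at title
  => 4 violation(s): backward is BREAKING for Shipment
forward analysis of Shipment with v1 as reader and v2 as writer:
  writer required, State -> State: reader role maps from writer tier
  writer optional, bytes -> bytes: reader signature maps from writer signature
  writer optional, int64 -> string: reader owner maps from writer owner
  writer optional, float32 -> float32: reader balance maps from writer balance
  writer optional, float64 -> float64: reader price maps from writer price
  writer required, bytes -> bytes: reader avatar maps from writer avatar
  leftover writer field: title
  R3 fires at owner
  R1 fires at price
  R4 fires at price
  R1 fires at signature
  R4 fires at signature
  R2 fires at title
  => 6 violation(s): forward is BREAKING for Shipment

backward: BREAKING [(avatar, R1), (avatar, R4), (owner, R3), (title, R1)]; forward: BREAKING [(owner, R3), (price, R1), (price, R4), (signature, R1), (signature, R4), (title, R2)]


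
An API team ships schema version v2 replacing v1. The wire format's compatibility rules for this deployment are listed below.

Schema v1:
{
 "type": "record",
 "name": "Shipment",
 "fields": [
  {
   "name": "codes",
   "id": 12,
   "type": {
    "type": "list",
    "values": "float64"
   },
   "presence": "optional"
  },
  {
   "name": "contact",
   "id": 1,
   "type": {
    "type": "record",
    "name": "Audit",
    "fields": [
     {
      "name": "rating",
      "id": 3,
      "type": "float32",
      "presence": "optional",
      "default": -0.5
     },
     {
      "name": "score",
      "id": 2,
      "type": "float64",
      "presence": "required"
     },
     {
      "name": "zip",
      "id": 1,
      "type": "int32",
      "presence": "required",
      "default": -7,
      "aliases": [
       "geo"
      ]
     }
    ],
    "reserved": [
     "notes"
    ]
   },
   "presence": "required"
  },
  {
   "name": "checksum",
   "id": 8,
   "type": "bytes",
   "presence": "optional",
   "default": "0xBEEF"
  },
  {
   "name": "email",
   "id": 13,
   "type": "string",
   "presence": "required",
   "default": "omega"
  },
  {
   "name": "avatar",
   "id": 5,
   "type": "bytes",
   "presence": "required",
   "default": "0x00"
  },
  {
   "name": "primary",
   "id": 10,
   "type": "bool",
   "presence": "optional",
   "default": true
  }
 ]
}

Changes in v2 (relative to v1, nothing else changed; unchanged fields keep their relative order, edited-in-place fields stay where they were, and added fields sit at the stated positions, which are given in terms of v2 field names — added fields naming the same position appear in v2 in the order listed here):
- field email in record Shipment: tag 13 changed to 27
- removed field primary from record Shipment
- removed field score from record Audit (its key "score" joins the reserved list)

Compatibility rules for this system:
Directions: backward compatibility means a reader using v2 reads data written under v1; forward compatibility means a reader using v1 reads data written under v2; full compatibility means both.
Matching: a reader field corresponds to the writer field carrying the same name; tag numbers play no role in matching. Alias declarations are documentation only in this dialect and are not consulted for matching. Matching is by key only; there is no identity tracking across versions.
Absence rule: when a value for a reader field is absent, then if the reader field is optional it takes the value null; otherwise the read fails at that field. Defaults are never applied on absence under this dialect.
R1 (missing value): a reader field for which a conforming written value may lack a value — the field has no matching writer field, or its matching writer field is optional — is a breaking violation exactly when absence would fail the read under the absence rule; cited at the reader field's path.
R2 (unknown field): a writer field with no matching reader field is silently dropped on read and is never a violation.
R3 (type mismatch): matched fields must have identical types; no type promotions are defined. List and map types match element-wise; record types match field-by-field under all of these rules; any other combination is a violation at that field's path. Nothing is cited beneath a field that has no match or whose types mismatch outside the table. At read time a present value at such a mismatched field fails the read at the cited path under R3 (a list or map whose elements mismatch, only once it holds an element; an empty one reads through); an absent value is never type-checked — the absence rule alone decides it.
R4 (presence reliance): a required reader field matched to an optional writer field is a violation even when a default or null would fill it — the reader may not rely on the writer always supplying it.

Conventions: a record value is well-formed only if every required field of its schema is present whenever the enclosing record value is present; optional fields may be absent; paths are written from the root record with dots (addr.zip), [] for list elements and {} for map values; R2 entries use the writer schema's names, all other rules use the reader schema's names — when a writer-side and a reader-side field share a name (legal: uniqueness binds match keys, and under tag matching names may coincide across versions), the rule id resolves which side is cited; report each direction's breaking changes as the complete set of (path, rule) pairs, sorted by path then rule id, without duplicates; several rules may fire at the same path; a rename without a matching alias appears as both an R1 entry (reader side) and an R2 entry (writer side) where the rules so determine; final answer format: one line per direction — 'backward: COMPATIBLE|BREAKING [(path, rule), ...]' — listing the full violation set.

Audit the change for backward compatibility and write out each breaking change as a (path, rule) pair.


backward: COMPATIBLE []

in Shipment below, arrows point writer -> reader
backward pass over Shipment, reader schema v2, writer schema v1:
  codes: list<float64> -> list<float64>, writer optional; from codes
  contact: Audit -> Audit, writer required; from contact
  checksum: bytes -> bytes, writer optional; from checksum
  email: string -> string, writer required; from email
  avatar: bytes -> bytes, writer required; from avatar
  writer primary: unknown to reader
  contact.rating: float32 -> float32, writer optional; from contact.rating
  contact.zip: int32 -> int32, writer required; from contact.zip
  writer contact.score: unknown to reader
  => backward: COMPATIBLE
diffs on Shipment not affecting the asked answer:
  field email in record Shipment: tag 13 changed to 27 -> fires no rule on Shipment, leaving the asked answer as it is
  removed field primary from record Shipment -> fires no rule on Shipment, leaving the asked answer as it is
  removed field score from record Audit (its key "score" joins the reserved list) -> affects forward compatibility only, which is not asked
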